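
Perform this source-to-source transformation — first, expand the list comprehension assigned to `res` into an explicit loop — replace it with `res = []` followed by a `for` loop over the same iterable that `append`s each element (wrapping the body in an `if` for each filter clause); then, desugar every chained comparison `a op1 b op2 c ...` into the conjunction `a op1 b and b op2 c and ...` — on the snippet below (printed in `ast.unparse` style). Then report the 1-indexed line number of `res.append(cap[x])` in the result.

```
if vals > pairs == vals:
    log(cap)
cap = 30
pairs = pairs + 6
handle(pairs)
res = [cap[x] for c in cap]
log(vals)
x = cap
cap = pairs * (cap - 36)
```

8

Transformed code:
if vals > pairs and pairs == vals:
    log(cap)
cap = 30
pairs = pairs + 6
handle(pairs)
res = []
for c in cap:
    res.append(cap[x])
log(vals)
x = cap
cap = pairs * (cap - 36)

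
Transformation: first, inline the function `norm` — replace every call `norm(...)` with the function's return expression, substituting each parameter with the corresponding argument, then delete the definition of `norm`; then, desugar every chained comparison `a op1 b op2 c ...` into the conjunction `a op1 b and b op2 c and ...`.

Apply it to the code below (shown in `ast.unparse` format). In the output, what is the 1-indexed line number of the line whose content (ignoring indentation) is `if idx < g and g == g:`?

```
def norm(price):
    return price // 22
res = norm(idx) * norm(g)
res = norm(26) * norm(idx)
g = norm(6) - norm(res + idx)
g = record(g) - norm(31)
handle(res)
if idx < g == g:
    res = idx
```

Transformed code:
res = idx // 22 * (g // 22)
res = 26 // 22 * (idx // 22)
g = 6 // 22 - (res + idx) // 22
g = record(g) - 31 // 22
handle(res)
if idx < g and g == g:
    res = idx

6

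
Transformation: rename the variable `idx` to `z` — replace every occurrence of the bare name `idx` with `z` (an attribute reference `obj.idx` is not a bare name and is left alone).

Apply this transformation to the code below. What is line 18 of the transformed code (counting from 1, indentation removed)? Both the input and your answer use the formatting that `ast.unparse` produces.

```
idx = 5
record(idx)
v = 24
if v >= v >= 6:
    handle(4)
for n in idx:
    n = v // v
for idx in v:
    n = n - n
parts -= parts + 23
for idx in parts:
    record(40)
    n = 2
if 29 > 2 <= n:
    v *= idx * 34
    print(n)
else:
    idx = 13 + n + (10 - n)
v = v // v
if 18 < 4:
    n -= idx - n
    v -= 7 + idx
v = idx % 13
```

Transformed code:
z = 5
record(z)
v = 24
if v >= v >= 6:
    handle(4)
for n in z:
    n = v // v
for z in v:
    n = n - n
parts -= parts + 23
for z in parts:
    record(40)
    n = 2
if 29 > 2 <= n:
    v *= z * 34
    print(n)
else:
    z = 13 + n + (10 - n)
v = v // v
if 18 < 4:
    n -= z - n
    v -= 7 + z
v = z % 13

z = 13 + n + (10 - n)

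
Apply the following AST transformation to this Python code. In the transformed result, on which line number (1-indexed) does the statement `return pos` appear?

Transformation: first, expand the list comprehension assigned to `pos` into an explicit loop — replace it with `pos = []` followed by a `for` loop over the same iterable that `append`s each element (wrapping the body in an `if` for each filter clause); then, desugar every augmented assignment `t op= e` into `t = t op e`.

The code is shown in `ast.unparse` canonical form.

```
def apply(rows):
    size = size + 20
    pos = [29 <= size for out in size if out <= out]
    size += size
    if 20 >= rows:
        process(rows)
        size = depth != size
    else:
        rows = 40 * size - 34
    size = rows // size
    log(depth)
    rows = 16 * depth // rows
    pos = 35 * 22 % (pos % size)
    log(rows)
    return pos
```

Transformed code:
def apply(rows):
    size = size + 20
    pos = []
    for out in size:
        if out <= out:
            pos.append(29 <= size)
    size = size + size
    if 20 >= rows:
        process(rows)
        size = depth != size
    else:
        rows = 40 * size - 34
    size = rows // size
    log(depth)
    rows = 16 * depth // rows
    pos = 35 * 22 % (pos % size)
    log(rows)
    return pos

18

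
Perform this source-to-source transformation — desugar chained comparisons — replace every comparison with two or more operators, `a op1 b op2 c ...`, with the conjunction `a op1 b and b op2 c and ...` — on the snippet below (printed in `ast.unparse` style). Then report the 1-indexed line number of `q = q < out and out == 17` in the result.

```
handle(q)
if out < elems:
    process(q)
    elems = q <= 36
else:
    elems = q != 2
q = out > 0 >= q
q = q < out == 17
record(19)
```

Transformed code:
handle(q)
if out < elems:
    process(q)
    elems = q <= 36
else:
    elems = q != 2
q = out > 0 and 0 >= q
q = q < out and out == 17
record(19)

8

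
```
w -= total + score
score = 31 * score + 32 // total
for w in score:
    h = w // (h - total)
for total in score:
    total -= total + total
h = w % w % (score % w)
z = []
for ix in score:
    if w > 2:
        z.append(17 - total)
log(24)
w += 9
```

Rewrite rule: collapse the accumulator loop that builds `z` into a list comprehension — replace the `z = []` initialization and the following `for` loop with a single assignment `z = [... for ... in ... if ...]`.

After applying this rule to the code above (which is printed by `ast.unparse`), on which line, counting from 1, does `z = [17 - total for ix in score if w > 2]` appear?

Transformed code:
w -= total + score
score = 31 * score + 32 // total
for w in score:
    h = w // (h - total)
for total in score:
    total -= total + total
h = w % w % (score % w)
z = [17 - total for ix in score if w > 2]
log(24)
w += 9

8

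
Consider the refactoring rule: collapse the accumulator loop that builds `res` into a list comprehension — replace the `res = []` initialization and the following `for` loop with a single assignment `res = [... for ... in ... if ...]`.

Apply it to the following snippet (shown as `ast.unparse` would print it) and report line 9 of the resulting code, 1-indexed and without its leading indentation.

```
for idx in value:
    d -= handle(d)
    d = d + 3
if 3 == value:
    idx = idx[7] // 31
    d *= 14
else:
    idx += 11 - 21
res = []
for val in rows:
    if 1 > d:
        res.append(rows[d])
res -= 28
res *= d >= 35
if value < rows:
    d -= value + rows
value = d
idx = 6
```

res = [rows[d] for val in rows if 1 > d]

Transformed code:
for idx in value:
    d -= handle(d)
    d = d + 3
if 3 == value:
    idx = idx[7] // 31
    d *= 14
else:
    idx += 11 - 21
res = [rows[d] for val in rows if 1 > d]
res -= 28
res *= d >= 35
if value < rows:
    d -= value + rows
value = d
idx = 6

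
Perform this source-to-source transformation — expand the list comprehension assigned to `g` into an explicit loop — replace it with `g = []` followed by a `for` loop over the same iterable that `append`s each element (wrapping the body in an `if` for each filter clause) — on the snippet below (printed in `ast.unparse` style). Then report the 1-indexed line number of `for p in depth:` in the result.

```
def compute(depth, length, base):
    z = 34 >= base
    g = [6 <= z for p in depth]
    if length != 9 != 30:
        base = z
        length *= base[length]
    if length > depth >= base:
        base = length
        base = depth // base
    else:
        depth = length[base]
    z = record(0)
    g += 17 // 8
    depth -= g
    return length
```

4

Transformed code:
def compute(depth, length, base):
    z = 34 >= base
    g = []
    for p in depth:
        g.append(6 <= z)
    if length != 9 != 30:
        base = z
        length *= base[length]
    if length > depth >= base:
        base = length
        base = depth // base
    else:
        depth = length[base]
    z = record(0)
    g += 17 // 8
    depth -= g
    return length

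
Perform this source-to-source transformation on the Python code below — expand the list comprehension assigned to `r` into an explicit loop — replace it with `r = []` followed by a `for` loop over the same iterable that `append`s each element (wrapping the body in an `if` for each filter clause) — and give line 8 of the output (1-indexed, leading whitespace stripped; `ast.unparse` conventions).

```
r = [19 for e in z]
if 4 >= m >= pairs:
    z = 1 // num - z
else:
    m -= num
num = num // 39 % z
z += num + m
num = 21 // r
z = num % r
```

Transformed code:
r = []
for e in z:
    r.append(19)
if 4 >= m >= pairs:
    z = 1 // num - z
else:
    m -= num
num = num // 39 % z
z += num + m
num = 21 // r
z = num % r

num = num // 39 % z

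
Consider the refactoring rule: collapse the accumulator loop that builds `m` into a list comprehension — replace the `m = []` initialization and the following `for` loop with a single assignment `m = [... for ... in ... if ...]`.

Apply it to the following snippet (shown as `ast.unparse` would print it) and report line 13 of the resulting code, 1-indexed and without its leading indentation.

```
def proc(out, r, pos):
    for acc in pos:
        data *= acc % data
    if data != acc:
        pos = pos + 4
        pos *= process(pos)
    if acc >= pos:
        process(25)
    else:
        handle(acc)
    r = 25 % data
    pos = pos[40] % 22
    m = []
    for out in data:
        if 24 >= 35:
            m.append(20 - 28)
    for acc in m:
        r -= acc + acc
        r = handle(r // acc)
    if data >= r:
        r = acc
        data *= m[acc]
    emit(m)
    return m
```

Transformed code:
def proc(out, r, pos):
    for acc in pos:
        data *= acc % data
    if data != acc:
        pos = pos + 4
        pos *= process(pos)
    if acc >= pos:
        process(25)
    else:
        handle(acc)
    r = 25 % data
    pos = pos[40] % 22
    m = [20 - 28 for out in data if 24 >= 35]
    for acc in m:
        r -= acc + acc
        r = handle(r // acc)
    if data >= r:
        r = acc
        data *= m[acc]
    emit(m)
    return m

m = [20 - 28 for out in data if 24 >= 35]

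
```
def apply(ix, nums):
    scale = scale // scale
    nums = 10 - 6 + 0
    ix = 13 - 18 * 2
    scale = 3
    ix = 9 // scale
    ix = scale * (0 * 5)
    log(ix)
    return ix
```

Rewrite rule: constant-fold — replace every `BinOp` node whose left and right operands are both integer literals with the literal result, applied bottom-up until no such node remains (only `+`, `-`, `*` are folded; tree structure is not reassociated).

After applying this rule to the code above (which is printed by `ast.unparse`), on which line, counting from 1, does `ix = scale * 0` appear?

7

Transformed code:
def apply(ix, nums):
    scale = scale // scale
    nums = 4
    ix = -23
    scale = 3
    ix = 9 // scale
    ix = scale * 0
    log(ix)
    return ix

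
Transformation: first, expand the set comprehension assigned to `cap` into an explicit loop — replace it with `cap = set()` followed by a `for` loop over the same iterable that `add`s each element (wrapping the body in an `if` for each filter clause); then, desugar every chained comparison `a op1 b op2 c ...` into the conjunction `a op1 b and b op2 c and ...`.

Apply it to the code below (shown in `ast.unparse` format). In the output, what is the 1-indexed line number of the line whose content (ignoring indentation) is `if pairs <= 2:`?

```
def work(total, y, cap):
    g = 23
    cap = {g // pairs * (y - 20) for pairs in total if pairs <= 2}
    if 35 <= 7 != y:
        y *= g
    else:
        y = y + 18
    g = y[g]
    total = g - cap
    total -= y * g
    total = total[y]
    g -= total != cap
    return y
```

Transformed code:
def work(total, y, cap):
    g = 23
    cap = set()
    for pairs in total:
        if pairs <= 2:
            cap.add(g // pairs * (y - 20))
    if 35 <= 7 and 7 != y:
        y *= g
    else:
        y = y + 18
    g = y[g]
    total = g - cap
    total -= y * g
    total = total[y]
    g -= total != cap
    return y

5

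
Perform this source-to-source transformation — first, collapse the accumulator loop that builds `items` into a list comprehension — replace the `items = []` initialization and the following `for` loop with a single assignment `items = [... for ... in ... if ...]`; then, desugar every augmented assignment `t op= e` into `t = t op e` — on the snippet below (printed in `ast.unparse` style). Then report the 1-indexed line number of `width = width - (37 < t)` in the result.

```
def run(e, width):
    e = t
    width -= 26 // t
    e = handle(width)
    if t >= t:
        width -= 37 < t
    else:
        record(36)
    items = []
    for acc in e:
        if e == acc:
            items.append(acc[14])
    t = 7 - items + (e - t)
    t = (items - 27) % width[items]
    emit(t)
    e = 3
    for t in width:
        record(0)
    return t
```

6

Transformed code:
def run(e, width):
    e = t
    width = width - 26 // t
    e = handle(width)
    if t >= t:
        width = width - (37 < t)
    else:
        record(36)
    items = [acc[14] for acc in e if e == acc]
    t = 7 - items + (e - t)
    t = (items - 27) % width[items]
    emit(t)
    e = 3
    for t in width:
        record(0)
    return t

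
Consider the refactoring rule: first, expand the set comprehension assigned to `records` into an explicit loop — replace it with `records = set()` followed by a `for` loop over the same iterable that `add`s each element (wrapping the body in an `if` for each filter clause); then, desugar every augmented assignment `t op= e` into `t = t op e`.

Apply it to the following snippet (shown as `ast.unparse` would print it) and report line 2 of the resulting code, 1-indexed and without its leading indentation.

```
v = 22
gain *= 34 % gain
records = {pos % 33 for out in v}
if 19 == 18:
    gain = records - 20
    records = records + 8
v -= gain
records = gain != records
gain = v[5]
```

Transformed code:
v = 22
gain = gain * (34 % gain)
records = set()
for out in v:
    records.add(pos % 33)
if 19 == 18:
    gain = records - 20
    records = records + 8
v = v - gain
records = gain != records
gain = v[5]

gain = gain * (34 % gain)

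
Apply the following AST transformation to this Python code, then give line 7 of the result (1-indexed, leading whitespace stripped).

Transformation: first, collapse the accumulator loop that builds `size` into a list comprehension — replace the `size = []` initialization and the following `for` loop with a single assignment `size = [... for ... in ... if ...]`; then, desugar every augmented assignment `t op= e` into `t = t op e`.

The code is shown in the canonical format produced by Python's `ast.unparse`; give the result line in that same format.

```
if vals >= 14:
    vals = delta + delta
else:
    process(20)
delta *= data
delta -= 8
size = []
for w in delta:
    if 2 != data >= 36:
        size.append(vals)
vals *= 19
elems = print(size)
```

size = [vals for w in delta if 2 != data >= 36]

Transformed code:
if vals >= 14:
    vals = delta + delta
else:
    process(20)
delta = delta * data
delta = delta - 8
size = [vals for w in delta if 2 != data >= 36]
vals = vals * 19
elems = print(size)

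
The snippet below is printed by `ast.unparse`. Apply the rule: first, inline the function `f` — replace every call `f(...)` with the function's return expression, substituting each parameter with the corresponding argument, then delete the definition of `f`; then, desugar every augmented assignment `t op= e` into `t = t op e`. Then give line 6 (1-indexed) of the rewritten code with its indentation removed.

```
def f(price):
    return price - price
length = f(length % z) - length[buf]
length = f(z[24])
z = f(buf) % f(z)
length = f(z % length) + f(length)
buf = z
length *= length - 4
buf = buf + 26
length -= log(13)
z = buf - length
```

length = length * (length - 4)

Transformed code:
length = length % z - length % z - length[buf]
length = z[24] - z[24]
z = (buf - buf) % (z - z)
length = z % length - z % length + (length - length)
buf = z
length = length * (length - 4)
buf = buf + 26
length = length - log(13)
z = buf - length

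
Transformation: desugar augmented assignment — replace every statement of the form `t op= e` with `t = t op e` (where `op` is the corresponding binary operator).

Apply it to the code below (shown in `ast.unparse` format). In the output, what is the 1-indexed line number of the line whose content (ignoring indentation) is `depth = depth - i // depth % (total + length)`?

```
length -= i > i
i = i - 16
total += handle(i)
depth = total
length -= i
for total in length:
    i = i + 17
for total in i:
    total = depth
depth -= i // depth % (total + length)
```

10

Transformed code:
length = length - (i > i)
i = i - 16
total = total + handle(i)
depth = total
length = length - i
for total in length:
    i = i + 17
for total in i:
    total = depth
depth = depth - i // depth % (total + length)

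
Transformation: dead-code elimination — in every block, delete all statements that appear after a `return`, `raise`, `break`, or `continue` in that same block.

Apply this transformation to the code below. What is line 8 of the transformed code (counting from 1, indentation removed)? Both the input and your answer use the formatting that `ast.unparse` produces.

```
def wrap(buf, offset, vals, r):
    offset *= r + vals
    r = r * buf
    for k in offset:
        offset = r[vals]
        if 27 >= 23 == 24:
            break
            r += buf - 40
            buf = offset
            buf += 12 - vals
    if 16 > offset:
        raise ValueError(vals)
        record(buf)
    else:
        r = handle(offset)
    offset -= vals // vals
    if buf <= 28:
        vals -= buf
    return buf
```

Transformed code:
def wrap(buf, offset, vals, r):
    offset *= r + vals
    r = r * buf
    for k in offset:
        offset = r[vals]
        if 27 >= 23 == 24:
            break
    if 16 > offset:
        raise ValueError(vals)
    else:
        r = handle(offset)
    offset -= vals // vals
    if buf <= 28:
        vals -= buf
    return buf

if 16 > offset:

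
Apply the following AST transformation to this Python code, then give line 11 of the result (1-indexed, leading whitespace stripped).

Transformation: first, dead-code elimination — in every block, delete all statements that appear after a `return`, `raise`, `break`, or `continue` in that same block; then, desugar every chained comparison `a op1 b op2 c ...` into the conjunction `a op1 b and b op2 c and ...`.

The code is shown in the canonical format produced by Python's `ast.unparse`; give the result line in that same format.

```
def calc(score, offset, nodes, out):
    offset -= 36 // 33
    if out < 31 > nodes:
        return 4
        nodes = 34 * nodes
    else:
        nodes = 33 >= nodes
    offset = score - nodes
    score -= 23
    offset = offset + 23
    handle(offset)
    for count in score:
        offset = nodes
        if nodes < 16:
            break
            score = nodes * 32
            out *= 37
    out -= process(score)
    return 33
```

for count in score:

Transformed code:
def calc(score, offset, nodes, out):
    offset -= 36 // 33
    if out < 31 and 31 > nodes:
        return 4
    else:
        nodes = 33 >= nodes
    offset = score - nodes
    score -= 23
    offset = offset + 23
    handle(offset)
    for count in score:
        offset = nodes
        if nodes < 16:
            break
    out -= process(score)
    return 33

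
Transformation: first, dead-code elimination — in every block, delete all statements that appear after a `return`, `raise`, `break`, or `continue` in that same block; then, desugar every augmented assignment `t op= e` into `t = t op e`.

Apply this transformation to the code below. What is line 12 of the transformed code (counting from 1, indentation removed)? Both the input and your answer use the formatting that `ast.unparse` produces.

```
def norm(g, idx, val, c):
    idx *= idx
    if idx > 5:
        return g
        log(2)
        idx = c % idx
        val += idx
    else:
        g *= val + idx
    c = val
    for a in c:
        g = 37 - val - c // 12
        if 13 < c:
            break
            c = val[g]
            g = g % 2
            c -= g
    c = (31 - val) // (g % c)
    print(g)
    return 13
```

Transformed code:
def norm(g, idx, val, c):
    idx = idx * idx
    if idx > 5:
        return g
    else:
        g = g * (val + idx)
    c = val
    for a in c:
        g = 37 - val - c // 12
        if 13 < c:
            break
    c = (31 - val) // (g % c)
    print(g)
    return 13

c = (31 - val) // (g % c)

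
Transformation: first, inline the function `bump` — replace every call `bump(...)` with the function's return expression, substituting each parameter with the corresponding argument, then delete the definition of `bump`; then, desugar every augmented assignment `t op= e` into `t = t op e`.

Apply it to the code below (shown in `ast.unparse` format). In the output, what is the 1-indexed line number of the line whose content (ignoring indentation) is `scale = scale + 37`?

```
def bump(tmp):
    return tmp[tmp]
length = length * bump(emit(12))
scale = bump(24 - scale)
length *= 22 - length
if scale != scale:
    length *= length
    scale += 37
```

6

Transformed code:
length = length * emit(12)[emit(12)]
scale = (24 - scale)[24 - scale]
length = length * (22 - length)
if scale != scale:
    length = length * length
    scale = scale + 37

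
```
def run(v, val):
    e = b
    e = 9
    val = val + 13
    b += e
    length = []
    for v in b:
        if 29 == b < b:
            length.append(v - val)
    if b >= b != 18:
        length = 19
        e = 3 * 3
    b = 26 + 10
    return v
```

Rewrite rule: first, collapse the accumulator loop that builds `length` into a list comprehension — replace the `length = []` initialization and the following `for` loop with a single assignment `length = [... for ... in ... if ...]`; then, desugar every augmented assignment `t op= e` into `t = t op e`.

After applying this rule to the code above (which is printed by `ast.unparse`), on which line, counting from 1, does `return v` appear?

11

Transformed code:
def run(v, val):
    e = b
    e = 9
    val = val + 13
    b = b + e
    length = [v - val for v in b if 29 == b < b]
    if b >= b != 18:
        length = 19
        e = 3 * 3
    b = 26 + 10
    return v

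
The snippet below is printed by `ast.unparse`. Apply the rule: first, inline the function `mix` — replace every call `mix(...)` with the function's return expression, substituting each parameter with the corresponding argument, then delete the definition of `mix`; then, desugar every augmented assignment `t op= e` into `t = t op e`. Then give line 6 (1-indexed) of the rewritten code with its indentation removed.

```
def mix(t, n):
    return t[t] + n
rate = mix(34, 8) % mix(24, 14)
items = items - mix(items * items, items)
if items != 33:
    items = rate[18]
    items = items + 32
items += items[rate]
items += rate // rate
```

Transformed code:
rate = (34[34] + 8) % (24[24] + 14)
items = items - ((items * items)[items * items] + items)
if items != 33:
    items = rate[18]
    items = items + 32
items = items + items[rate]
items = items + rate // rate

items = items + items[rate]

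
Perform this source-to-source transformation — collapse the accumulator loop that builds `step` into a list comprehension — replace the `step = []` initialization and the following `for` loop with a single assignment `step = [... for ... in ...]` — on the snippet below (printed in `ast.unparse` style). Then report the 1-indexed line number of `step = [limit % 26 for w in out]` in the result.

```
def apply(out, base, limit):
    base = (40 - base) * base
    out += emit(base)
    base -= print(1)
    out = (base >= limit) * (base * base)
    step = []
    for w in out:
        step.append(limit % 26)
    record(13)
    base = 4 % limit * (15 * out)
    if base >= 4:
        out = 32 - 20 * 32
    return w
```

6

Transformed code:
def apply(out, base, limit):
    base = (40 - base) * base
    out += emit(base)
    base -= print(1)
    out = (base >= limit) * (base * base)
    step = [limit % 26 for w in out]
    record(13)
    base = 4 % limit * (15 * out)
    if base >= 4:
        out = 32 - 20 * 32
    return w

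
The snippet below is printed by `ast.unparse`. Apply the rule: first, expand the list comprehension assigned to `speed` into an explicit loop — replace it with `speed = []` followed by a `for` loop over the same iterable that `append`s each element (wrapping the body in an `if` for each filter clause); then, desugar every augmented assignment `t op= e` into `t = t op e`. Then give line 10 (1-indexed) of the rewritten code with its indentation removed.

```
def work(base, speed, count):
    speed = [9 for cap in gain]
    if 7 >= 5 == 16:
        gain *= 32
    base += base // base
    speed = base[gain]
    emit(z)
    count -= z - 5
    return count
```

count = count - (z - 5)

Transformed code:
def work(base, speed, count):
    speed = []
    for cap in gain:
        speed.append(9)
    if 7 >= 5 == 16:
        gain = gain * 32
    base = base + base // base
    speed = base[gain]
    emit(z)
    count = count - (z - 5)
    return count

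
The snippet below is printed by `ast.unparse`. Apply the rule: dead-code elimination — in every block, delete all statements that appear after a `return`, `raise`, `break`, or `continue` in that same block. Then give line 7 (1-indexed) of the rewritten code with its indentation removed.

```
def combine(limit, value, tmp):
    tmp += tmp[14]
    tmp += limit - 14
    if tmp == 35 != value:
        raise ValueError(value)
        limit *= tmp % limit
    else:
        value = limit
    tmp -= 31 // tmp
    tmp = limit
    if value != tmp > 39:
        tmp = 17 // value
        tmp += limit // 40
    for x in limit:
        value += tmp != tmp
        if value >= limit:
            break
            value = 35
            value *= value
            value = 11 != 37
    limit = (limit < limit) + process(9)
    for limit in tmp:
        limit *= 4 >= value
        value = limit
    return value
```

Transformed code:
def combine(limit, value, tmp):
    tmp += tmp[14]
    tmp += limit - 14
    if tmp == 35 != value:
        raise ValueError(value)
    else:
        value = limit
    tmp -= 31 // tmp
    tmp = limit
    if value != tmp > 39:
        tmp = 17 // value
        tmp += limit // 40
    for x in limit:
        value += tmp != tmp
        if value >= limit:
            break
    limit = (limit < limit) + process(9)
    for limit in tmp:
        limit *= 4 >= value
        value = limit
    return value

value = limit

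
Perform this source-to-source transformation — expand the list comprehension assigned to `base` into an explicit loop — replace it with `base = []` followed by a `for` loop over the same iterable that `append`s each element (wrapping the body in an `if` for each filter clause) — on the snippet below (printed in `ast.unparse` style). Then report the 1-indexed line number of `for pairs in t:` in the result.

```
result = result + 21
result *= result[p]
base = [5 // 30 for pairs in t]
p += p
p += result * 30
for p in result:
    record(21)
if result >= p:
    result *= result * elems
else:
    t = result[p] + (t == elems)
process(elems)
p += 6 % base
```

4

Transformed code:
result = result + 21
result *= result[p]
base = []
for pairs in t:
    base.append(5 // 30)
p += p
p += result * 30
for p in result:
    record(21)
if result >= p:
    result *= result * elems
else:
    t = result[p] + (t == elems)
process(elems)
p += 6 % base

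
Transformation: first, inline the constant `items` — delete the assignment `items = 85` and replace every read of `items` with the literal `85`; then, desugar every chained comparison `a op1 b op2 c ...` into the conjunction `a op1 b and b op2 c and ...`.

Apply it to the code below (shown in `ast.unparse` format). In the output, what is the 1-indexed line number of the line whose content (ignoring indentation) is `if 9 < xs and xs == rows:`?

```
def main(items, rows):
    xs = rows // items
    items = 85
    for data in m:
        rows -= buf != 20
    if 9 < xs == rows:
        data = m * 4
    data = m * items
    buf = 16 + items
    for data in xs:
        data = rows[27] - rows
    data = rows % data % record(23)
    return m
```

5

Transformed code:
def main(items, rows):
    xs = rows // 85
    for data in m:
        rows -= buf != 20
    if 9 < xs and xs == rows:
        data = m * 4
    data = m * 85
    buf = 16 + 85
    for data in xs:
        data = rows[27] - rows
    data = rows % data % record(23)
    return m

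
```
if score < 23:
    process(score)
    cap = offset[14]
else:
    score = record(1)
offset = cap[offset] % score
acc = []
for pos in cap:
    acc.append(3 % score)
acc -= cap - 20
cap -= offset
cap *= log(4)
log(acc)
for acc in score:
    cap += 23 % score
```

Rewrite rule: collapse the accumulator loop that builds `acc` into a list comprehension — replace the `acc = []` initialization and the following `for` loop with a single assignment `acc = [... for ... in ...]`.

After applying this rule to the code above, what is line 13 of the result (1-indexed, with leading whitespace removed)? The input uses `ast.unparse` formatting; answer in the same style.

Transformed code:
if score < 23:
    process(score)
    cap = offset[14]
else:
    score = record(1)
offset = cap[offset] % score
acc = [3 % score for pos in cap]
acc -= cap - 20
cap -= offset
cap *= log(4)
log(acc)
for acc in score:
    cap += 23 % score

cap += 23 % score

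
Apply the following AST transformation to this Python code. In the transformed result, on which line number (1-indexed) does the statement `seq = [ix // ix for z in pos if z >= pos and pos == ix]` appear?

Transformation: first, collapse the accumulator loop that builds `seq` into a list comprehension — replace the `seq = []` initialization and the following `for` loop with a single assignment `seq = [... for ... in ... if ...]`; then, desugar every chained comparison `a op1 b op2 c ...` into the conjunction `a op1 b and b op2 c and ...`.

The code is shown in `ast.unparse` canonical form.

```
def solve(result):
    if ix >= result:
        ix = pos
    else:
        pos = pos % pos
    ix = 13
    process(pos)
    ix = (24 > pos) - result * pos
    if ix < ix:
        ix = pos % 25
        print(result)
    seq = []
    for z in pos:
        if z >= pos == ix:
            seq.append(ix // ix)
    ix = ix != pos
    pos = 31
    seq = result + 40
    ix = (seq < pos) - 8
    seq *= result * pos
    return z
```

12

Transformed code:
def solve(result):
    if ix >= result:
        ix = pos
    else:
        pos = pos % pos
    ix = 13
    process(pos)
    ix = (24 > pos) - result * pos
    if ix < ix:
        ix = pos % 25
        print(result)
    seq = [ix // ix for z in pos if z >= pos and pos == ix]
    ix = ix != pos
    pos = 31
    seq = result + 40
    ix = (seq < pos) - 8
    seq *= result * pos
    return z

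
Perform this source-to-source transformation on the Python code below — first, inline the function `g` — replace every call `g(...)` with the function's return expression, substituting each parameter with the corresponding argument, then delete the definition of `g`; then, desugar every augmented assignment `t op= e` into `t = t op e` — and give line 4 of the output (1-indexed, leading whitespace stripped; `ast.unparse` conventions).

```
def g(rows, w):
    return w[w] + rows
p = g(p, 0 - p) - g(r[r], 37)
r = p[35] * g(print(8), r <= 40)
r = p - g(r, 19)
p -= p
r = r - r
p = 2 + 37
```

p = p - p

Transformed code:
p = (0 - p)[0 - p] + p - (37[37] + r[r])
r = p[35] * ((r <= 40)[r <= 40] + print(8))
r = p - (19[19] + r)
p = p - p
r = r - r
p = 2 + 37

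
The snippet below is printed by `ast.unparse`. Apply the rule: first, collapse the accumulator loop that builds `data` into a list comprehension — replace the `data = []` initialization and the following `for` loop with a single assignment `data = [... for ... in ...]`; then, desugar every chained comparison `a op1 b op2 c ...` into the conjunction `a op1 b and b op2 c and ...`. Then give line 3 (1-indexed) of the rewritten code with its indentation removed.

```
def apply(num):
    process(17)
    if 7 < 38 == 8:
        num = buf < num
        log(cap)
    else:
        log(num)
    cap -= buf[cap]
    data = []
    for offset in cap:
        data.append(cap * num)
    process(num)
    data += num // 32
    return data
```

if 7 < 38 and 38 == 8:

Transformed code:
def apply(num):
    process(17)
    if 7 < 38 and 38 == 8:
        num = buf < num
        log(cap)
    else:
        log(num)
    cap -= buf[cap]
    data = [cap * num for offset in cap]
    process(num)
    data += num // 32
    return data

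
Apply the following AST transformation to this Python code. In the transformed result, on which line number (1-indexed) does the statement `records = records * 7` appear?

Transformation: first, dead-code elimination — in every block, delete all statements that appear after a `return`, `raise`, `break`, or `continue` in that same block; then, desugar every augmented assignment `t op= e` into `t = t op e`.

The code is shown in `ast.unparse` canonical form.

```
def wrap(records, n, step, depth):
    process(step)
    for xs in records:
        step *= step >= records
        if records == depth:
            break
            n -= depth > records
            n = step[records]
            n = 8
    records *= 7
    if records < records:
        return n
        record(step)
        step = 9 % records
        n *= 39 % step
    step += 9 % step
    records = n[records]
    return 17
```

Transformed code:
def wrap(records, n, step, depth):
    process(step)
    for xs in records:
        step = step * (step >= records)
        if records == depth:
            break
    records = records * 7
    if records < records:
        return n
    step = step + 9 % step
    records = n[records]
    return 17

7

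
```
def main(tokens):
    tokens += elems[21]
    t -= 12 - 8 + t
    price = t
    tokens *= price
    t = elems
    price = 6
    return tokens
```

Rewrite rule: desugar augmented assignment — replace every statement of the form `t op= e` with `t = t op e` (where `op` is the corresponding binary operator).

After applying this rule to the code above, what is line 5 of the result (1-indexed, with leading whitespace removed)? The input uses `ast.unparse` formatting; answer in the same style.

Transformed code:
def main(tokens):
    tokens = tokens + elems[21]
    t = t - (12 - 8 + t)
    price = t
    tokens = tokens * price
    t = elems
    price = 6
    return tokens

tokens = tokens * price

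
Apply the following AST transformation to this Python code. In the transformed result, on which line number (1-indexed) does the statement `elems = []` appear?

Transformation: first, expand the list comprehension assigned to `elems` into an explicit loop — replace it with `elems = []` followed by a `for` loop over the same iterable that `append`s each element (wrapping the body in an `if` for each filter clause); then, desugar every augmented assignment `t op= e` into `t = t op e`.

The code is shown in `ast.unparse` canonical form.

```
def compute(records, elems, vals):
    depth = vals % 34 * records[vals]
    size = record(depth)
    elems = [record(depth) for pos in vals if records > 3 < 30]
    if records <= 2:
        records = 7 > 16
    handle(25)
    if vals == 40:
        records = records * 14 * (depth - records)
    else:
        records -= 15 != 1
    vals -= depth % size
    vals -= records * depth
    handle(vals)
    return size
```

4

Transformed code:
def compute(records, elems, vals):
    depth = vals % 34 * records[vals]
    size = record(depth)
    elems = []
    for pos in vals:
        if records > 3 < 30:
            elems.append(record(depth))
    if records <= 2:
        records = 7 > 16
    handle(25)
    if vals == 40:
        records = records * 14 * (depth - records)
    else:
        records = records - (15 != 1)
    vals = vals - depth % size
    vals = vals - records * depth
    handle(vals)
    return size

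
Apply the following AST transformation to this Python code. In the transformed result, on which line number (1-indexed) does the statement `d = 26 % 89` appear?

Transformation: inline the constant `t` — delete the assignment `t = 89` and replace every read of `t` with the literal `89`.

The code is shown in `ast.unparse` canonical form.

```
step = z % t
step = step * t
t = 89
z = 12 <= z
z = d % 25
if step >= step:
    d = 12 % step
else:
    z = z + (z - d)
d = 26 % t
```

Transformed code:
step = z % 89
step = step * 89
z = 12 <= z
z = d % 25
if step >= step:
    d = 12 % step
else:
    z = z + (z - d)
d = 26 % 89

9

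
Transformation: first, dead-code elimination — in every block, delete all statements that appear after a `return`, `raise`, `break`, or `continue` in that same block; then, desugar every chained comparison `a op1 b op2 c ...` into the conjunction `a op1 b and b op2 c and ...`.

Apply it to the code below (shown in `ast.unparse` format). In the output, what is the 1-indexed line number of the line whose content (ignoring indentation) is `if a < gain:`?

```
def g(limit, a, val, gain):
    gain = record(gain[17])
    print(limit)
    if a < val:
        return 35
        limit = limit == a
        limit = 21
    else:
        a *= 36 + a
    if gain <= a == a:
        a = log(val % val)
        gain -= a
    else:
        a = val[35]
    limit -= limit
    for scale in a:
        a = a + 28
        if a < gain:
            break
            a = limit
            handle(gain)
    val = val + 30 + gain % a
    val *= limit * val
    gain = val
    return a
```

Transformed code:
def g(limit, a, val, gain):
    gain = record(gain[17])
    print(limit)
    if a < val:
        return 35
    else:
        a *= 36 + a
    if gain <= a and a == a:
        a = log(val % val)
        gain -= a
    else:
        a = val[35]
    limit -= limit
    for scale in a:
        a = a + 28
        if a < gain:
            break
    val = val + 30 + gain % a
    val *= limit * val
    gain = val
    return a

16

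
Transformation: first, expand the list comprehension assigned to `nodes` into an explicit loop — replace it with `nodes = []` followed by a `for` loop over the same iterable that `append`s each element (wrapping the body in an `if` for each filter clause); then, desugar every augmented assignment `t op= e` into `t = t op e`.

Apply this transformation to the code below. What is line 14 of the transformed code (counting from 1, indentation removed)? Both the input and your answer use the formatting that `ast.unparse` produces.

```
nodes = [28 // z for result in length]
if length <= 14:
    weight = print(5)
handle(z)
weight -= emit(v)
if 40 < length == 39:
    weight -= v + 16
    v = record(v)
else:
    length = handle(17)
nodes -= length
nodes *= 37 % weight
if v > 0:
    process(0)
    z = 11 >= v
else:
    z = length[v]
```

nodes = nodes * (37 % weight)

Transformed code:
nodes = []
for result in length:
    nodes.append(28 // z)
if length <= 14:
    weight = print(5)
handle(z)
weight = weight - emit(v)
if 40 < length == 39:
    weight = weight - (v + 16)
    v = record(v)
else:
    length = handle(17)
nodes = nodes - length
nodes = nodes * (37 % weight)
if v > 0:
    process(0)
    z = 11 >= v
else:
    z = length[v]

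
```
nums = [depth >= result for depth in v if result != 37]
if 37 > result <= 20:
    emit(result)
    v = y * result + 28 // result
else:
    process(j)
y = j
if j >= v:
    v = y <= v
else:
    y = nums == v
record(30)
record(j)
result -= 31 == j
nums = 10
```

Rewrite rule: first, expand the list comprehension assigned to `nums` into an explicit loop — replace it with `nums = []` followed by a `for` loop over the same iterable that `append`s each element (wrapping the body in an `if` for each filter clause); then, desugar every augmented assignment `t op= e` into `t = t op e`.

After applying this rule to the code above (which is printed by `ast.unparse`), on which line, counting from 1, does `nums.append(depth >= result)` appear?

Transformed code:
nums = []
for depth in v:
    if result != 37:
        nums.append(depth >= result)
if 37 > result <= 20:
    emit(result)
    v = y * result + 28 // result
else:
    process(j)
y = j
if j >= v:
    v = y <= v
else:
    y = nums == v
record(30)
record(j)
result = result - (31 == j)
nums = 10

4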